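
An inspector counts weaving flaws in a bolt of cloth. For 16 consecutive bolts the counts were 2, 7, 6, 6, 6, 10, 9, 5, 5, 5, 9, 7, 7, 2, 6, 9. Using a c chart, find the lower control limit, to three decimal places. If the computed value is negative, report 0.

0.000

c̄ = (2 + 7 + 6 + 6 + 6 + 10 + 9 + 5 + 5 + 5 + 9 + 7 + 7 + 2 + 6 + 9) / 16 = 101 / 16 = 6.3125
LCL = c̄ − 3√c̄ = 6.3125 − 3 × 2.5125 = -1.2249 → 0 (cannot be negative)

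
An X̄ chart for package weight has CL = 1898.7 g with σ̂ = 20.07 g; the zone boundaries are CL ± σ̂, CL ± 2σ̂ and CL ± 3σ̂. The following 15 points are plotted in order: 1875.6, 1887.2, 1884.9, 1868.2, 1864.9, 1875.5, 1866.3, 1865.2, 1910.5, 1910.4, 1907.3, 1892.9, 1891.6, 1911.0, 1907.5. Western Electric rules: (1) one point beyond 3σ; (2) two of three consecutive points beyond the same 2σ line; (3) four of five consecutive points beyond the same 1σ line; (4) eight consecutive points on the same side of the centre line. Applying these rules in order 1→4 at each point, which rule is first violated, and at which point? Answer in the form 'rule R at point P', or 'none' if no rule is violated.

Zone of each point (C = within 1σ̂, B = 1σ̂–2σ̂, A = 2σ̂–3σ̂, * = beyond 3σ̂; sign = side of CL): 1:-B, 2:-C, 3:-C, 4:-B, 5:-B, 6:-B, 7:-B, 8:-B, 9:+C, 10:+C, 11:+C, 12:-C, 13:-C, 14:+C, 15:+C
Rule 3 (four of five consecutive points beyond the same 1σ limit) is satisfied at point 7.

rule 3 at point 7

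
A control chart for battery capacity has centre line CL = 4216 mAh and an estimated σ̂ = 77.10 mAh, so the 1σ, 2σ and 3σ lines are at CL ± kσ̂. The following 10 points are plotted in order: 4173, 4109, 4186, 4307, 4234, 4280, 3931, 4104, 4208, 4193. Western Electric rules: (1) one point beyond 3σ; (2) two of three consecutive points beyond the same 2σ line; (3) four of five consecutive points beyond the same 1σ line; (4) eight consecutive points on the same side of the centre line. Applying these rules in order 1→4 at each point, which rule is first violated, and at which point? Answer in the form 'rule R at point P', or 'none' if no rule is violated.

Zone of each point (C = within 1σ̂, B = 1σ̂–2σ̂, A = 2σ̂–3σ̂, * = beyond 3σ̂; sign = side of CL): 1:-C, 2:-B, 3:-C, 4:+B, 5:+C, 6:+C, 7:-*, 8:-B, 9:-C, 10:-C
Rule 1 (one point beyond the 3σ limits) is satisfied at point 7.

rule 1 at point 7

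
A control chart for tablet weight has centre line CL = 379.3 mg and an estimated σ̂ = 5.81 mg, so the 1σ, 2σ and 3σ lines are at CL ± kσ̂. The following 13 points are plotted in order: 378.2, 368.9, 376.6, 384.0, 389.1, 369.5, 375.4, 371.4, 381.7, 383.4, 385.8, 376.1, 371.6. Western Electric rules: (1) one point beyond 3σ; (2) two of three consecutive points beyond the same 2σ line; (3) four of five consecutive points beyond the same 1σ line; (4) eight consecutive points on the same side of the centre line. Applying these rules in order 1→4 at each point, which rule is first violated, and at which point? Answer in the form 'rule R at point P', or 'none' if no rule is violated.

none

Zone of each point (C = within 1σ̂, B = 1σ̂–2σ̂, A = 2σ̂–3σ̂, * = beyond 3σ̂; sign = side of CL): 1:-C, 2:-B, 3:-C, 4:+C, 5:+B, 6:-B, 7:-C, 8:-B, 9:+C, 10:+C, 11:+B, 12:-C, 13:-B
No rule fires across all 13 points.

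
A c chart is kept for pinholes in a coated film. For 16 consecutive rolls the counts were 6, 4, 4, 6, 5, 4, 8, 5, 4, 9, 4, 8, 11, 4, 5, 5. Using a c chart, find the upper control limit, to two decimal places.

12.94

c̄ = (6 + 4 + 4 + 6 + 5 + 4 + 8 + 5 + 4 + 9 + 4 + 8 + 11 + 4 + 5 + 5) / 16 = 92 / 16 = 5.7500
UCL = c̄ + 3√c̄ = 5.7500 + 3 × √5.7500 = 5.7500 + 3 × 2.3979 = 12.9437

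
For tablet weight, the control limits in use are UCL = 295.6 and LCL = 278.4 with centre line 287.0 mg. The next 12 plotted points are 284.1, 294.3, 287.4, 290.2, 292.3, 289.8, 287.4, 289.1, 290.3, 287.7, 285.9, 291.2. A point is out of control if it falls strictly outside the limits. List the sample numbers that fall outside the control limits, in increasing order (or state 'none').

All 12 points lie within [278.4, 295.6].

none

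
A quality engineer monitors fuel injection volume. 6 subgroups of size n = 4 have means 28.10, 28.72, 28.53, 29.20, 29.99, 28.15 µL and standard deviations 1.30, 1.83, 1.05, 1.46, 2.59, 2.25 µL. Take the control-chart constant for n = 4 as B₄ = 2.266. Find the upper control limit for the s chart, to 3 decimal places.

s̄ = (1.30 + 1.83 + 1.05 + 1.46 + 2.59 + 2.25) / 6 = 1.7467
UCL_s = B₄·s̄ = 2.266 × 1.7467 = 3.9579

3.958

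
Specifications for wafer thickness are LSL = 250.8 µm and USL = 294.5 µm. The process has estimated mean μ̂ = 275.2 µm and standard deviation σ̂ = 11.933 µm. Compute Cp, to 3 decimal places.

0.610

Cp = (USL − LSL) / (6σ̂) = (294.5 − 250.8) / (6 × 11.933) = 43.7000 / 71.5980 = 0.6104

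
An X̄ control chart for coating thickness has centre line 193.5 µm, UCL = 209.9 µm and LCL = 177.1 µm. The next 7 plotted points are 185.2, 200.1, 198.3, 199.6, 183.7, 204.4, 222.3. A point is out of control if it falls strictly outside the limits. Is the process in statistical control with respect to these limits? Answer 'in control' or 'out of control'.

Compare each point to [177.1, 209.9]: sample 7 = 222.3 > UCL.

out of control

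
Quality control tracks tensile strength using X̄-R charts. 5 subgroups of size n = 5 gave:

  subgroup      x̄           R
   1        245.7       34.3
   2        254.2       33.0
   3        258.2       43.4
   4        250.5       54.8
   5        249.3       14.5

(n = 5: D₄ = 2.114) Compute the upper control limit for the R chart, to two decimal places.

R̄ = (34.3 + 33.0 + 43.4 + 54.8 + 14.5) / 5 = 180.0000 / 5 = 36.0000
UCL_R = D₄·R̄ = 2.114 × 36.0000 = 76.1040

76.10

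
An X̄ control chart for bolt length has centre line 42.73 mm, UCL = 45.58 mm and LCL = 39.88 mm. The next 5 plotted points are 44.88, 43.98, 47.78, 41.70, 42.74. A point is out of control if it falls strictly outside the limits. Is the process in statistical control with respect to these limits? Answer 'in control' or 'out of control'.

Compare each point to [39.88, 45.58]: sample 3 = 47.78 > UCL.

out of control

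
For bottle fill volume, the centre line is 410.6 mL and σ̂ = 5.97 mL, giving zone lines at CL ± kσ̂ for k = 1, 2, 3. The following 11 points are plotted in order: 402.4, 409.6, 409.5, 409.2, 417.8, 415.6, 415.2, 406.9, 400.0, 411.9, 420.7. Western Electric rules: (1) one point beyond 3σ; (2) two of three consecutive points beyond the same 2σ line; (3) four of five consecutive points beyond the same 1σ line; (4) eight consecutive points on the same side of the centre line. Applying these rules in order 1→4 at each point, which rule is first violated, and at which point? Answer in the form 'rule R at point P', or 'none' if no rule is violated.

Zone of each point (C = within 1σ̂, B = 1σ̂–2σ̂, A = 2σ̂–3σ̂, * = beyond 3σ̂; sign = side of CL): 1:-B, 2:-C, 3:-C, 4:-C, 5:+B, 6:+C, 7:+C, 8:-C, 9:-B, 10:+C, 11:+B
No rule fires across all 11 points.

none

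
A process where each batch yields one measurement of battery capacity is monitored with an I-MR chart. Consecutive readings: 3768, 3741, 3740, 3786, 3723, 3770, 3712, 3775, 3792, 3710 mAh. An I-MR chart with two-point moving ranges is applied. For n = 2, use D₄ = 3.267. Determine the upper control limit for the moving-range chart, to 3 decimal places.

146.652

Moving ranges: 27, 1, 46, 63, 47, 58, 63, 17, 82; M̄R̄ = 404.0000 / 9 = 44.8889
UCL_MR = D₄·M̄R̄ = 3.267 × 44.8889 = 146.6520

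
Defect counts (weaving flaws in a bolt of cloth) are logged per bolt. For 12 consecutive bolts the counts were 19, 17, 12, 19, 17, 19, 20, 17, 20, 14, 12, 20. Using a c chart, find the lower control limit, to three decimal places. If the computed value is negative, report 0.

c̄ = (19 + 17 + 12 + 19 + 17 + 19 + 20 + 17 + 20 + 14 + 12 + 20) / 12 = 206 / 12 = 17.1667
LCL = c̄ − 3√c̄ = 17.1667 − 3 × 4.1433 = 4.7369

4.737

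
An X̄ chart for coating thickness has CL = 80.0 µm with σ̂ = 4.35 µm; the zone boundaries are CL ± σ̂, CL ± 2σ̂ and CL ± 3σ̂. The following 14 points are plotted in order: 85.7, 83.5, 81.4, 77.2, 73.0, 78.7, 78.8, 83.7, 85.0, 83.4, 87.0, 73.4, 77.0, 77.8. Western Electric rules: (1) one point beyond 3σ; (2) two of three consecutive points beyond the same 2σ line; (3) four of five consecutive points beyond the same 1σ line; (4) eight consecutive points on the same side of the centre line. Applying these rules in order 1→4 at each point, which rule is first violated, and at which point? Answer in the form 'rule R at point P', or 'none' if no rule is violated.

none

Zone of each point (C = within 1σ̂, B = 1σ̂–2σ̂, A = 2σ̂–3σ̂, * = beyond 3σ̂; sign = side of CL): 1:+B, 2:+C, 3:+C, 4:-C, 5:-B, 6:-C, 7:-C, 8:+C, 9:+B, 10:+C, 11:+B, 12:-B, 13:-C, 14:-C
No rule fires across all 14 points.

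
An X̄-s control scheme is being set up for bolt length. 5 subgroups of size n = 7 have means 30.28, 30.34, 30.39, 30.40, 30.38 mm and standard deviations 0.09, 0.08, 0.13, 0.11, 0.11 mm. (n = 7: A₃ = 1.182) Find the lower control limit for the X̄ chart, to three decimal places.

30.235

X̄̄ = (30.28 + 30.34 + 30.39 + 30.40 + 30.38) / 5 = 30.3580
s̄ = (0.09 + 0.08 + 0.13 + 0.11 + 0.11) / 5 = 0.1040
LCL = X̄̄ − A₃·s̄ = 30.3580 − 1.182 × 0.1040 = 30.2351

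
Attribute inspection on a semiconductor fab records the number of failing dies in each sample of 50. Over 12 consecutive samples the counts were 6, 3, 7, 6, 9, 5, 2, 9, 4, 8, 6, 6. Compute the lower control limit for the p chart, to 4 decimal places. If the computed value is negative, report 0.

0.0000

p̄ = Σdᵢ / (k·n) = 71 / (12 × 50) = 0.11833
LCL = p̄ − 3·√(p̄(1−p̄)/n) = 0.11833 − 3 × 0.04568 = -0.01870 → 0 (negative, so LCL = 0)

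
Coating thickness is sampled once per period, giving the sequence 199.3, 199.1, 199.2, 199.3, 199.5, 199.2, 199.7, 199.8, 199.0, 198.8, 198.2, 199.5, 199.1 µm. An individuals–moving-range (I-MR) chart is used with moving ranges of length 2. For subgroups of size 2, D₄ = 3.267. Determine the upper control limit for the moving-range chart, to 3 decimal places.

Moving ranges: 0.2, 0.1, 0.1, 0.2, 0.3, 0.5, 0.1, 0.8, 0.2, 0.6, 1.3, 0.4; M̄R̄ = 4.8000 / 12 = 0.4000
UCL_MR = D₄·M̄R̄ = 3.267 × 0.4000 = 1.3068

1.307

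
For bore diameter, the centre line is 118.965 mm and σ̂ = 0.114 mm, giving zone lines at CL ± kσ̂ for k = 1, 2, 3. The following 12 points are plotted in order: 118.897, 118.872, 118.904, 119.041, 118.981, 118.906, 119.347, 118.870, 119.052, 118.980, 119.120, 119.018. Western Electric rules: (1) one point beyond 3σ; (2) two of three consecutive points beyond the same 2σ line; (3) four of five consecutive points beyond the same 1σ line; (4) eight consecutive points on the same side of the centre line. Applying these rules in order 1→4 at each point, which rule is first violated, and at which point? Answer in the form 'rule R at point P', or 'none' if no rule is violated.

Zone of each point (C = within 1σ̂, B = 1σ̂–2σ̂, A = 2σ̂–3σ̂, * = beyond 3σ̂; sign = side of CL): 1:-C, 2:-C, 3:-C, 4:+C, 5:+C, 6:-C, 7:+*, 8:-C, 9:+C, 10:+C, 11:+B, 12:+C
Rule 1 (one point beyond the 3σ limits) is satisfied at point 7.

rule 1 at point 7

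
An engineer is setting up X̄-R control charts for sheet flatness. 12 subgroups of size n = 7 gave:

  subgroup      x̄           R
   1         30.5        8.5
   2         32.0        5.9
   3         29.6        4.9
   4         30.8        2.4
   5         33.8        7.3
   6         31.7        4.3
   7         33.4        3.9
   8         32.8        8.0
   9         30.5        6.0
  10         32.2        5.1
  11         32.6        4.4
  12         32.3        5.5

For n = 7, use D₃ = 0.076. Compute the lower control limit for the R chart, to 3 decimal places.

0.419

R̄ = (8.5 + 5.9 + 4.9 + 2.4 + 7.3 + 4.3 + 3.9 + 8.0 + 6.0 + 5.1 + 4.4 + 5.5) / 12 = 66.2000 / 12 = 5.5167
LCL_R = D₃·R̄ = 0.076 × 5.5167 = 0.4193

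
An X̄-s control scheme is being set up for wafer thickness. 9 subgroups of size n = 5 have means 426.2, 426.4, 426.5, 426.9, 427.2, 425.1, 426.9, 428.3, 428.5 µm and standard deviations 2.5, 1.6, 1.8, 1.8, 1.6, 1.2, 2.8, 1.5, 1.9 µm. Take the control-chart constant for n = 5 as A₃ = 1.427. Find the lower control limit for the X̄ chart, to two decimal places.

424.24

X̄̄ = (426.2 + 426.4 + 426.5 + 426.9 + 427.2 + 425.1 + 426.9 + 428.3 + 428.5) / 9 = 426.8889
s̄ = (2.5 + 1.6 + 1.8 + 1.8 + 1.6 + 1.2 + 2.8 + 1.5 + 1.9) / 9 = 1.8556
LCL = X̄̄ − A₃·s̄ = 426.8889 − 1.427 × 1.8556 = 424.2410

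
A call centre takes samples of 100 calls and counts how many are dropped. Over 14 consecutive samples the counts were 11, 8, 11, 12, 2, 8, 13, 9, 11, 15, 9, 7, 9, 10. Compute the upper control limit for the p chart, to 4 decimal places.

p̄ = Σdᵢ / (k·n) = 135 / (14 × 100) = 0.09643
UCL = p̄ + 3·√(p̄(1−p̄)/n) = 0.09643 + 3 × √(0.09643×0.90357/100) = 0.09643 + 3 × 0.02952 = 0.18498

0.1850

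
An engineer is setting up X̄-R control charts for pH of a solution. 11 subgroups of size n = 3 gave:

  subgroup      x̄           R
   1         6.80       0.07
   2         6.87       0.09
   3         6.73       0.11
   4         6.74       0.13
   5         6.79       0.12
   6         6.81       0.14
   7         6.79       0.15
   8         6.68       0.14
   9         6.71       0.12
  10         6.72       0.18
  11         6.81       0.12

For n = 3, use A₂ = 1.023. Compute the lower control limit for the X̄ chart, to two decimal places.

6.64

X̄̄ = (6.80 + 6.87 + 6.73 + 6.74 + 6.79 + 6.81 + 6.79 + 6.68 + 6.71 + 6.72 + 6.81) / 11 = 74.4500 / 11 = 6.7682
R̄ = (0.07 + 0.09 + 0.11 + 0.13 + 0.12 + 0.14 + 0.15 + 0.14 + 0.12 + 0.18 + 0.12) / 11 = 1.3700 / 11 = 0.1245
LCL = X̄̄ − A₂·R̄ = 6.7682 − 1.023 × 0.1245 = 6.6408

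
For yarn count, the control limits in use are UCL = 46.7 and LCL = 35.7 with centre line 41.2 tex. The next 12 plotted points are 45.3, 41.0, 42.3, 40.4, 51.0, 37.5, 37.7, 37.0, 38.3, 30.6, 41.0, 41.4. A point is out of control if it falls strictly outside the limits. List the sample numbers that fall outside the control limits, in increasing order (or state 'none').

5, 10

Compare each point to [35.7, 46.7]: sample 5 = 51.0 > UCL; sample 10 = 30.6 < LCL.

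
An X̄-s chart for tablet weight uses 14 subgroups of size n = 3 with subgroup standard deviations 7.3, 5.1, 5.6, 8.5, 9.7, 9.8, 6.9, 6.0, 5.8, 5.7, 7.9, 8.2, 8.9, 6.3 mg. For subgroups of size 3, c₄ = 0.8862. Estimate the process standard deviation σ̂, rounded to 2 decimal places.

8.20

s̄ = (7.3 + 5.1 + 5.6 + 8.5 + 9.7 + 9.8 + 6.9 + 6.0 + 5.8 + 5.7 + 7.9 + 8.2 + 8.9 + 6.3) / 14 = 7.2643
σ̂ = s̄ / c₄ = 7.2643 / 0.8862 = 8.1971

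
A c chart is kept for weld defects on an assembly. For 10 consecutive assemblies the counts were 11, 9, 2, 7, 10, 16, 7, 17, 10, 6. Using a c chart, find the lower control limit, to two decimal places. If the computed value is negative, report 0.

c̄ = (11 + 9 + 2 + 7 + 10 + 16 + 7 + 17 + 10 + 6) / 10 = 95 / 10 = 9.5000
LCL = c̄ − 3√c̄ = 9.5000 − 3 × 3.0822 = 0.2534

0.25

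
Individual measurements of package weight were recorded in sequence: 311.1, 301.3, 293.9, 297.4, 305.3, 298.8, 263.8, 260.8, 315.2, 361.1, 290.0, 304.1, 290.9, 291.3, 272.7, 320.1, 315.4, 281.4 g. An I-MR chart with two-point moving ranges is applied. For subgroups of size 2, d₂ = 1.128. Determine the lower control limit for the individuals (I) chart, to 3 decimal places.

239.625

X̄ = (311.1 + 301.3 + 293.9 + 297.4 + 305.3 + 298.8 + 263.8 + 260.8 + 315.2 + 361.1 + 290.0 + 304.1 + 290.9 + 291.3 + 272.7 + 320.1 + 315.4 + 281.4) / 18 = 298.5889
Moving ranges: 9.8, 7.4, 3.5, 7.9, 6.5, 35.0, 3.0, 54.4, 45.9, 71.1, 14.1, 13.2, 0.4, 18.6, 47.4, 4.7, 34.0; M̄R̄ = 376.9000 / 17 = 22.1706
LCL = X̄ − 3·M̄R̄/d₂ = 298.5889 − 3 × 22.1706 / 1.128 = 239.6246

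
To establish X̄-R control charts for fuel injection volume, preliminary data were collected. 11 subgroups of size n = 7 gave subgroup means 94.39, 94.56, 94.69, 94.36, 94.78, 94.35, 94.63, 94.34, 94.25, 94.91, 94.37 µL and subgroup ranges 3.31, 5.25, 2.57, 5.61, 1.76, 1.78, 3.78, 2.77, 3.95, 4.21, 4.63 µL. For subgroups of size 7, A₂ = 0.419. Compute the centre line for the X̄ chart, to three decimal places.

X̄̄ = (94.39 + 94.56 + 94.69 + 94.36 + 94.78 + 94.35 + 94.63 + 94.34 + 94.25 + 94.91 + 94.37) / 11 = 1039.6300 / 11 = 94.5118
CL = X̄̄ = 94.5118

94.512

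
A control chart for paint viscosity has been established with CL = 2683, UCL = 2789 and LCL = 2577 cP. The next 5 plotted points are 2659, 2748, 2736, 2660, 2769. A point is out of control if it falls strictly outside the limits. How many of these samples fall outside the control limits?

0

All 5 points lie within [2577, 2789].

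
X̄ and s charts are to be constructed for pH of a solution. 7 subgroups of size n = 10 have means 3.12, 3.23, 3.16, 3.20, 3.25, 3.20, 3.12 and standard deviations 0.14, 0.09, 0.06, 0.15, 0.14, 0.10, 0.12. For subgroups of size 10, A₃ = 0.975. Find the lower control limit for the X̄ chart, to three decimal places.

3.071

X̄̄ = (3.12 + 3.23 + 3.16 + 3.20 + 3.25 + 3.20 + 3.12) / 7 = 3.1829
s̄ = (0.14 + 0.09 + 0.06 + 0.15 + 0.14 + 0.10 + 0.12) / 7 = 0.1143
LCL = X̄̄ − A₃·s̄ = 3.1829 − 0.975 × 0.1143 = 3.0714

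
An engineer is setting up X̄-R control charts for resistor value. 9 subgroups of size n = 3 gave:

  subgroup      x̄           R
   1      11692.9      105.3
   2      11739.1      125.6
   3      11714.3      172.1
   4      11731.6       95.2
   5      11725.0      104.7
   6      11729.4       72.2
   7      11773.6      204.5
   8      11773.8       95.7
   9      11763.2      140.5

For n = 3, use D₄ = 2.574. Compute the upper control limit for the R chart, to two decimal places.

R̄ = (105.3 + 125.6 + 172.1 + 95.2 + 104.7 + 72.2 + 204.5 + 95.7 + 140.5) / 9 = 1115.8000 / 9 = 123.9778
UCL_R = D₄·R̄ = 2.574 × 123.9778 = 319.1188

319.12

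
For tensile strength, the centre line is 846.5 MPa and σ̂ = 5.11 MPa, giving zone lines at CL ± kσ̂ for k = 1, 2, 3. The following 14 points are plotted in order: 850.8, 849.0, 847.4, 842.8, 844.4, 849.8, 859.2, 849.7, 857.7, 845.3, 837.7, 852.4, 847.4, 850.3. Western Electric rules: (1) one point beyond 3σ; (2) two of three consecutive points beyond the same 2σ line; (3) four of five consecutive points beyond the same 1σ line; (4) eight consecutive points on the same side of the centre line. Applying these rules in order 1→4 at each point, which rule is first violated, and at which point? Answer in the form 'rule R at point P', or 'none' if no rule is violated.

rule 2 at point 9

Zone of each point (C = within 1σ̂, B = 1σ̂–2σ̂, A = 2σ̂–3σ̂, * = beyond 3σ̂; sign = side of CL): 1:+C, 2:+C, 3:+C, 4:-C, 5:-C, 6:+C, 7:+A, 8:+C, 9:+A, 10:-C, 11:-B, 12:+B, 13:+C, 14:+C
Rule 2 (two of three consecutive points beyond the same 2σ limit) is satisfied at point 9.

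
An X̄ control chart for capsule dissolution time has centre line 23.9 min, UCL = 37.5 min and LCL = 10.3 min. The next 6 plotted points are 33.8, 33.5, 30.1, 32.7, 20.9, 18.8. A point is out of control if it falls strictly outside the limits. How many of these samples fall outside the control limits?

0

All 6 points lie within [10.3, 37.5].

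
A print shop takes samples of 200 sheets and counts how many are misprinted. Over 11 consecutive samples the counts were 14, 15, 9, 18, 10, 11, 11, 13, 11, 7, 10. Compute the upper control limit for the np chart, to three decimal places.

p̄ = Σdᵢ / (k·n) = 129 / (11 × 200) = 0.05864
UCL = np̄ + 3·√(np̄(1−p̄)) = 11.7273 + 3 × √(11.7273×0.94136) = 11.7273 + 3 × 3.3226 = 21.6951

21.695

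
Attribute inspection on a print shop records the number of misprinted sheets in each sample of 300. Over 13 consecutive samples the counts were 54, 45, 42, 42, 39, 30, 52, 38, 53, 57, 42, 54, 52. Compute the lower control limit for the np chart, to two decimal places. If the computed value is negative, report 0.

p̄ = Σdᵢ / (k·n) = 600 / (13 × 300) = 0.15385
LCL = np̄ − 3·√(np̄(1−p̄)) = 46.1538 − 3 × 6.2493 = 27.4061

27.41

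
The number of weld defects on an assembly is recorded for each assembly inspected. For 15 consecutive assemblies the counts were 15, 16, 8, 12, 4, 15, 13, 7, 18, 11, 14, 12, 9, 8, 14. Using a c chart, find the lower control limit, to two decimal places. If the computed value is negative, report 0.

1.46

c̄ = (15 + 16 + 8 + 12 + 4 + 15 + 13 + 7 + 18 + 11 + 14 + 12 + 9 + 8 + 14) / 15 = 176 / 15 = 11.7333
LCL = c̄ − 3√c̄ = 11.7333 − 3 × 3.4254 = 1.4571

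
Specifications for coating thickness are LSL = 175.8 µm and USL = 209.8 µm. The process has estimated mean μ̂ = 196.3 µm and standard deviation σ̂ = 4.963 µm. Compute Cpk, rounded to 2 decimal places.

Cpu = (USL − μ̂) / (3σ̂) = (209.8 − 196.3) / (3 × 4.963) = 0.9067; Cpl = (μ̂ − LSL) / (3σ̂) = (196.3 − 175.8) / (3 × 4.963) = 1.3769; Cpk = min(Cpu, Cpl) = 0.9067

0.91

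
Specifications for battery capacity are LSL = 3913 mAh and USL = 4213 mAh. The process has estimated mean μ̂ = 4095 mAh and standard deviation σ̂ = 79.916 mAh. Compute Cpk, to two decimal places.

Cpu = (USL − μ̂) / (3σ̂) = (4213 − 4095) / (3 × 79.916) = 0.4922; Cpl = (μ̂ − LSL) / (3σ̂) = (4095 − 3913) / (3 × 79.916) = 0.7591; Cpk = min(Cpu, Cpl) = 0.4922

0.49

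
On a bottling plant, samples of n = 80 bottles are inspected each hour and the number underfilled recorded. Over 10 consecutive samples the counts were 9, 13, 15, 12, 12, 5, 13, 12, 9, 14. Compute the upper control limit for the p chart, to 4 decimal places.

0.2597

p̄ = Σdᵢ / (k·n) = 114 / (10 × 80) = 0.14250
UCL = p̄ + 3·√(p̄(1−p̄)/n) = 0.14250 + 3 × √(0.14250×0.85750/80) = 0.14250 + 3 × 0.03908 = 0.25975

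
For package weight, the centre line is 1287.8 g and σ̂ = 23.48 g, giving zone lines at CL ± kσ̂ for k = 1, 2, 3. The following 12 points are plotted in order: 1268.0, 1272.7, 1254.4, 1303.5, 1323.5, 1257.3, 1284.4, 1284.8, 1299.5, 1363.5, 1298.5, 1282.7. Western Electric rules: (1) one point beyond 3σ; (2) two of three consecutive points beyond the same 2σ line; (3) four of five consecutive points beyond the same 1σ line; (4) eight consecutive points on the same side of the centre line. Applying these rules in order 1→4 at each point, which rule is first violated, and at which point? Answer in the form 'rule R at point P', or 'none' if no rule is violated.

rule 1 at point 10

Zone of each point (C = within 1σ̂, B = 1σ̂–2σ̂, A = 2σ̂–3σ̂, * = beyond 3σ̂; sign = side of CL): 1:-C, 2:-C, 3:-B, 4:+C, 5:+B, 6:-B, 7:-C, 8:-C, 9:+C, 10:+*, 11:+C, 12:-C
Rule 1 (one point beyond the 3σ limits) is satisfied at point 10.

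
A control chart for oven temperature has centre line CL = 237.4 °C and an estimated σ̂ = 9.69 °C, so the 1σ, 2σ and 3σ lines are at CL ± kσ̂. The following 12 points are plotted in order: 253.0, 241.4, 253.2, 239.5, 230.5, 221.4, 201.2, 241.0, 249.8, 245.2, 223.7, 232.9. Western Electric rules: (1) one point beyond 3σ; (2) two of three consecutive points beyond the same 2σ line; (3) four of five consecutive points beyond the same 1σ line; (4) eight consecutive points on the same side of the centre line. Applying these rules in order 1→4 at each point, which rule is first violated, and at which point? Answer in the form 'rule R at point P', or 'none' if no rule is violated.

rule 1 at point 7

Zone of each point (C = within 1σ̂, B = 1σ̂–2σ̂, A = 2σ̂–3σ̂, * = beyond 3σ̂; sign = side of CL): 1:+B, 2:+C, 3:+B, 4:+C, 5:-C, 6:-B, 7:-*, 8:+C, 9:+B, 10:+C, 11:-B, 12:-C
Rule 1 (one point beyond the 3σ limits) is satisfied at point 7.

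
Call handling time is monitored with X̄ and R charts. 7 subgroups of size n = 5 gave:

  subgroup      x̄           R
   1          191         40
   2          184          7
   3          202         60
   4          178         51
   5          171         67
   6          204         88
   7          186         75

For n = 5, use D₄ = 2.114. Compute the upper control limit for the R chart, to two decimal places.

117.18

R̄ = (40 + 7 + 60 + 51 + 67 + 88 + 75) / 7 = 388.0000 / 7 = 55.4286
UCL_R = D₄·R̄ = 2.114 × 55.4286 = 117.1760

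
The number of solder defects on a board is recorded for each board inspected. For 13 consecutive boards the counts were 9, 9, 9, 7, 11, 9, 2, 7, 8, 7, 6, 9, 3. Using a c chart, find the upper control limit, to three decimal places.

c̄ = (9 + 9 + 9 + 7 + 11 + 9 + 2 + 7 + 8 + 7 + 6 + 9 + 3) / 13 = 96 / 13 = 7.3846
UCL = c̄ + 3√c̄ = 7.3846 + 3 × √7.3846 = 7.3846 + 3 × 2.7175 = 15.5370

15.537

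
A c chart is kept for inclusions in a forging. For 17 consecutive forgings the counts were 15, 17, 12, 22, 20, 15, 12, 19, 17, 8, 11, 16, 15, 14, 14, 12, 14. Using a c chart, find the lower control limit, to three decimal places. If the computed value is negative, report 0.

c̄ = (15 + 17 + 12 + 22 + 20 + 15 + 12 + 19 + 17 + 8 + 11 + 16 + 15 + 14 + 14 + 12 + 14) / 17 = 253 / 17 = 14.8824
LCL = c̄ − 3√c̄ = 14.8824 − 3 × 3.8578 = 3.3091

3.309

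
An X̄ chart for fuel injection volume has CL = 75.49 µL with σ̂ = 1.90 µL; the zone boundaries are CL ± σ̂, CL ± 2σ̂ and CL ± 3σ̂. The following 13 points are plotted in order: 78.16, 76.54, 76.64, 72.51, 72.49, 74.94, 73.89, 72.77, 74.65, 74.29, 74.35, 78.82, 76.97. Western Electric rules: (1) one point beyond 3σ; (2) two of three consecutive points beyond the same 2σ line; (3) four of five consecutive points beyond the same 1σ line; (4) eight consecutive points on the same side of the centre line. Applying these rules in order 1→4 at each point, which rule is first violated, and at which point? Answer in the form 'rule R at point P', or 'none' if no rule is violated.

Zone of each point (C = within 1σ̂, B = 1σ̂–2σ̂, A = 2σ̂–3σ̂, * = beyond 3σ̂; sign = side of CL): 1:+B, 2:+C, 3:+C, 4:-B, 5:-B, 6:-C, 7:-C, 8:-B, 9:-C, 10:-C, 11:-C, 12:+B, 13:+C
Rule 4 (eight consecutive points on the same side of the centre line) is satisfied at point 11.

rule 4 at point 11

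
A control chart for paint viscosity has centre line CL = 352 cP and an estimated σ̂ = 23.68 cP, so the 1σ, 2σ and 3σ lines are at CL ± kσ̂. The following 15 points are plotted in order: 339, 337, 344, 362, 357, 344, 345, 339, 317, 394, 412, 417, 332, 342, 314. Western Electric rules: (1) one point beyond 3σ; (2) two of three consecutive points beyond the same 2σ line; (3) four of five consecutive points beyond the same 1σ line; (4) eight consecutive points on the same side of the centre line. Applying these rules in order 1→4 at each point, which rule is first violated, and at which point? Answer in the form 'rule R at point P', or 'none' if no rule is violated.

rule 2 at point 12

Zone of each point (C = within 1σ̂, B = 1σ̂–2σ̂, A = 2σ̂–3σ̂, * = beyond 3σ̂; sign = side of CL): 1:-C, 2:-C, 3:-C, 4:+C, 5:+C, 6:-C, 7:-C, 8:-C, 9:-B, 10:+B, 11:+A, 12:+A, 13:-C, 14:-C, 15:-B
Rule 2 (two of three consecutive points beyond the same 2σ limit) is satisfied at point 12.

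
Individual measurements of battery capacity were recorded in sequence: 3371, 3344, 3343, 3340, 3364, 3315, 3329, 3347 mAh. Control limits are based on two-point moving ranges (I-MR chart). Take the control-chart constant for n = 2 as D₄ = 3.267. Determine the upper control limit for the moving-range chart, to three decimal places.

Moving ranges: 27, 1, 3, 24, 49, 14, 18; M̄R̄ = 136.0000 / 7 = 19.4286
UCL_MR = D₄·M̄R̄ = 3.267 × 19.4286 = 63.4731

63.473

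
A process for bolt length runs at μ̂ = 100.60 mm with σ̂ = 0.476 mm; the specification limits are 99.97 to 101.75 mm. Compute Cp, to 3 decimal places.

0.623

Cp = (USL − LSL) / (6σ̂) = (101.75 − 99.97) / (6 × 0.476) = 1.7800 / 2.8560 = 0.6232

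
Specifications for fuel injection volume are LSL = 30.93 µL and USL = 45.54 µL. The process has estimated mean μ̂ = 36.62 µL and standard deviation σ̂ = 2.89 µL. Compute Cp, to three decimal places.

Cp = (USL − LSL) / (6σ̂) = (45.54 − 30.93) / (6 × 2.89) = 14.6100 / 17.3400 = 0.8426

0.843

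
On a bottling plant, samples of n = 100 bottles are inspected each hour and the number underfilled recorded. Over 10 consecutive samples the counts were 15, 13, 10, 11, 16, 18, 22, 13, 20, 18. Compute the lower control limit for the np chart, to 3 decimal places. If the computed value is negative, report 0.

p̄ = Σdᵢ / (k·n) = 156 / (10 × 100) = 0.15600
LCL = np̄ − 3·√(np̄(1−p̄)) = 15.6000 − 3 × 3.6286 = 4.7143

4.714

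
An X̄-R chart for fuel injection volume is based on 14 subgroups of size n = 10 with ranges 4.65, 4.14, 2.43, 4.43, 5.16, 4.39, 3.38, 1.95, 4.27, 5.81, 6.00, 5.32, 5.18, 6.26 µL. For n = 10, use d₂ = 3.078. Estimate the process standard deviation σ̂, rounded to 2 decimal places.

1.47

R̄ = (4.65 + 4.14 + 2.43 + 4.43 + 5.16 + 4.39 + 3.38 + 1.95 + 4.27 + 5.81 + 6.00 + 5.32 + 5.18 + 6.26) / 14 = 4.5264
σ̂ = R̄ / d₂ = 4.5264 / 3.078 = 1.4706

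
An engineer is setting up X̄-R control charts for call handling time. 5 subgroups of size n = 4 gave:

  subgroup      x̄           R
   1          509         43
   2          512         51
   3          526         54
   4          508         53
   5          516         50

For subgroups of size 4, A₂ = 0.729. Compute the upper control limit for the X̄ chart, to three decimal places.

550.796

X̄̄ = (509 + 512 + 526 + 508 + 516) / 5 = 2571.0000 / 5 = 514.2000
R̄ = (43 + 51 + 54 + 53 + 50) / 5 = 251.0000 / 5 = 50.2000
UCL = X̄̄ + A₂·R̄ = 514.2000 + 0.729 × 50.2000 = 550.7958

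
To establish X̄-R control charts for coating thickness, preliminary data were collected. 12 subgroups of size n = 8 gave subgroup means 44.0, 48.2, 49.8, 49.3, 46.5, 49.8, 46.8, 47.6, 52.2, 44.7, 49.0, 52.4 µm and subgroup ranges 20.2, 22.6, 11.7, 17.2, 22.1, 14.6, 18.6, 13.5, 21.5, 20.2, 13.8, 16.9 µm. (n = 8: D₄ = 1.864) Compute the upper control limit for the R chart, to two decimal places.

33.07

R̄ = (20.2 + 22.6 + 11.7 + 17.2 + 22.1 + 14.6 + 18.6 + 13.5 + 21.5 + 20.2 + 13.8 + 16.9) / 12 = 212.9000 / 12 = 17.7417
UCL_R = D₄·R̄ = 1.864 × 17.7417 = 33.0705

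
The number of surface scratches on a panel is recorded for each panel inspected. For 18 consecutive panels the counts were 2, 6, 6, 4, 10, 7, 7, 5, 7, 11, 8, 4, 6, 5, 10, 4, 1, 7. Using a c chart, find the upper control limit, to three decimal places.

13.527

c̄ = (2 + 6 + 6 + 4 + 10 + 7 + 7 + 5 + 7 + 11 + 8 + 4 + 6 + 5 + 10 + 4 + 1 + 7) / 18 = 110 / 18 = 6.1111
UCL = c̄ + 3√c̄ = 6.1111 + 3 × √6.1111 = 6.1111 + 3 × 2.4721 = 13.5273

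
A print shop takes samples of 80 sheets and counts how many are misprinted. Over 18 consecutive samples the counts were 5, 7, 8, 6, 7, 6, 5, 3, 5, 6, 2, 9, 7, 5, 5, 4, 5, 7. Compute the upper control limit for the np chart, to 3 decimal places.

p̄ = Σdᵢ / (k·n) = 102 / (18 × 80) = 0.07083
UCL = np̄ + 3·√(np̄(1−p̄)) = 5.6667 + 3 × √(5.6667×0.92917) = 5.6667 + 3 × 2.2946 = 12.5505

12.551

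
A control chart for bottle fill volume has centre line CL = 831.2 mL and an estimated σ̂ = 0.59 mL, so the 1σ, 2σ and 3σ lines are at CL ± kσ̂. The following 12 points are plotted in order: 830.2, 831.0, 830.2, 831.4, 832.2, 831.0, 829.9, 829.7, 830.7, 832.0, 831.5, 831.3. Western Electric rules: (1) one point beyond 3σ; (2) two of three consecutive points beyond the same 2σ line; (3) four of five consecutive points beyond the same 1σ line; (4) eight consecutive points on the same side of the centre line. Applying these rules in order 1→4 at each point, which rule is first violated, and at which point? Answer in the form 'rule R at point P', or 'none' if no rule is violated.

rule 2 at point 8

Zone of each point (C = within 1σ̂, B = 1σ̂–2σ̂, A = 2σ̂–3σ̂, * = beyond 3σ̂; sign = side of CL): 1:-B, 2:-C, 3:-B, 4:+C, 5:+B, 6:-C, 7:-A, 8:-A, 9:-C, 10:+B, 11:+C, 12:+C
Rule 2 (two of three consecutive points beyond the same 2σ limit) is satisfied at point 8.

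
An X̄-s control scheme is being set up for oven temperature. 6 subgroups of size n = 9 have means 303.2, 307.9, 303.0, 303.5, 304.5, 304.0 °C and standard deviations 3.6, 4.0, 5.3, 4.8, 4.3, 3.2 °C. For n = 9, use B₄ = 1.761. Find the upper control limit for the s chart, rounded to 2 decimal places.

7.40

s̄ = (3.6 + 4.0 + 5.3 + 4.8 + 4.3 + 3.2) / 6 = 4.2000
UCL_s = B₄·s̄ = 1.761 × 4.2000 = 7.3962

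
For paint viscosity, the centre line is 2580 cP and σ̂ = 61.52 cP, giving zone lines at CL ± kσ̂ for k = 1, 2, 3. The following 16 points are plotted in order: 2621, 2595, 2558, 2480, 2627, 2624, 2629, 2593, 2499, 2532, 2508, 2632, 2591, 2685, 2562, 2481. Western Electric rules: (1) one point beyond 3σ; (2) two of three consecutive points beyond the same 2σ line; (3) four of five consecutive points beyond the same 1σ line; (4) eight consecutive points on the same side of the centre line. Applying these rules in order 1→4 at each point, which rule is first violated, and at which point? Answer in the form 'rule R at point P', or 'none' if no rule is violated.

Zone of each point (C = within 1σ̂, B = 1σ̂–2σ̂, A = 2σ̂–3σ̂, * = beyond 3σ̂; sign = side of CL): 1:+C, 2:+C, 3:-C, 4:-B, 5:+C, 6:+C, 7:+C, 8:+C, 9:-B, 10:-C, 11:-B, 12:+C, 13:+C, 14:+B, 15:-C, 16:-B
No rule fires across all 16 points.

none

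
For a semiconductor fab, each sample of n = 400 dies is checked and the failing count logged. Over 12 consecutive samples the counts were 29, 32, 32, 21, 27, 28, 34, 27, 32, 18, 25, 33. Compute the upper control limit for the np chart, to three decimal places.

43.518

p̄ = Σdᵢ / (k·n) = 338 / (12 × 400) = 0.07042
UCL = np̄ + 3·√(np̄(1−p̄)) = 28.1667 + 3 × √(28.1667×0.92958) = 28.1667 + 3 × 5.1170 = 43.5175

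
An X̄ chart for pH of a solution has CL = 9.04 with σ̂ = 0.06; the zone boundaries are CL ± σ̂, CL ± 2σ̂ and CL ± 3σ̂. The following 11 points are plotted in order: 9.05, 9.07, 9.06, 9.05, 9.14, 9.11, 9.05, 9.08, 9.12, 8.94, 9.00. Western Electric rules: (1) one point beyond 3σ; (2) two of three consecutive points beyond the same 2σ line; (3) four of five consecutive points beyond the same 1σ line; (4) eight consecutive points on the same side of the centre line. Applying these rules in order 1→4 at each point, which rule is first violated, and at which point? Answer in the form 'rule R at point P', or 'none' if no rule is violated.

rule 4 at point 8

Zone of each point (C = within 1σ̂, B = 1σ̂–2σ̂, A = 2σ̂–3σ̂, * = beyond 3σ̂; sign = side of CL): 1:+C, 2:+C, 3:+C, 4:+C, 5:+B, 6:+B, 7:+C, 8:+C, 9:+B, 10:-B, 11:-C
Rule 4 (eight consecutive points on the same side of the centre line) is satisfied at point 8.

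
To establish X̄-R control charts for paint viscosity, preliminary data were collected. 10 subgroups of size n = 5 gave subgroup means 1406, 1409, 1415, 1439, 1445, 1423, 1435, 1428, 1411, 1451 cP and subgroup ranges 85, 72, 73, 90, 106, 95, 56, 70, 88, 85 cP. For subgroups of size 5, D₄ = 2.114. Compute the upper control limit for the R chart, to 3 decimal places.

R̄ = (85 + 72 + 73 + 90 + 106 + 95 + 56 + 70 + 88 + 85) / 10 = 820.0000 / 10 = 82.0000
UCL_R = D₄·R̄ = 2.114 × 82.0000 = 173.3480

173.348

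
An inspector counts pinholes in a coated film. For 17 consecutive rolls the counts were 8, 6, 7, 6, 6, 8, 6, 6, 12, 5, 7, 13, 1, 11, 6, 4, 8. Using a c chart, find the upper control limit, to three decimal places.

15.029

c̄ = (8 + 6 + 7 + 6 + 6 + 8 + 6 + 6 + 12 + 5 + 7 + 13 + 1 + 11 + 6 + 4 + 8) / 17 = 120 / 17 = 7.0588
UCL = c̄ + 3√c̄ = 7.0588 + 3 × √7.0588 = 7.0588 + 3 × 2.6568 = 15.0294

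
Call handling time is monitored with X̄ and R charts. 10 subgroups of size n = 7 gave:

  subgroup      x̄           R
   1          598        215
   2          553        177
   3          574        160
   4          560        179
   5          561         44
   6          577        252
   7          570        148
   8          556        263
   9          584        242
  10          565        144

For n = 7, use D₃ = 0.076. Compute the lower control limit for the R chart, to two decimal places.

R̄ = (215 + 177 + 160 + 179 + 44 + 252 + 148 + 263 + 242 + 144) / 10 = 1824.0000 / 10 = 182.4000
LCL_R = D₃·R̄ = 0.076 × 182.4000 = 13.8624

13.86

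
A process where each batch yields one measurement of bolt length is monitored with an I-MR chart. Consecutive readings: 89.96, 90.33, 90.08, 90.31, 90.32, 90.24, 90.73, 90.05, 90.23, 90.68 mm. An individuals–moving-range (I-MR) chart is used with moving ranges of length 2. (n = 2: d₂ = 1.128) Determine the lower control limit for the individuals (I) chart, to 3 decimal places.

X̄ = (89.96 + 90.33 + 90.08 + 90.31 + 90.32 + 90.24 + 90.73 + 90.05 + 90.23 + 90.68) / 10 = 90.2930
Moving ranges: 0.37, 0.25, 0.23, 0.01, 0.08, 0.49, 0.68, 0.18, 0.45; M̄R̄ = 2.7400 / 9 = 0.3044
LCL = X̄ − 3·M̄R̄/d₂ = 90.2930 − 3 × 0.3044 / 1.128 = 89.4833

89.483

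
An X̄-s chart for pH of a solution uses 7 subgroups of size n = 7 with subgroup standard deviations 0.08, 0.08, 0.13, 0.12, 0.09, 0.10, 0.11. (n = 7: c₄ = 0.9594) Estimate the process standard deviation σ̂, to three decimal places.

0.106

s̄ = (0.08 + 0.08 + 0.13 + 0.12 + 0.09 + 0.10 + 0.11) / 7 = 0.1014
σ̂ = s̄ / c₄ = 0.1014 / 0.9594 = 0.1057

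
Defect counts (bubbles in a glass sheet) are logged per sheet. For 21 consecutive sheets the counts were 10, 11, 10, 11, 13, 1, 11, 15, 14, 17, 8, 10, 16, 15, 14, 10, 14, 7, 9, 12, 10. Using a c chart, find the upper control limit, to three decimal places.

21.433

c̄ = (10 + 11 + 10 + 11 + 13 + 1 + 11 + 15 + 14 + 17 + 8 + 10 + 16 + 15 + 14 + 10 + 14 + 7 + 9 + 12 + 10) / 21 = 238 / 21 = 11.3333
UCL = c̄ + 3√c̄ = 11.3333 + 3 × √11.3333 = 11.3333 + 3 × 3.3665 = 21.4328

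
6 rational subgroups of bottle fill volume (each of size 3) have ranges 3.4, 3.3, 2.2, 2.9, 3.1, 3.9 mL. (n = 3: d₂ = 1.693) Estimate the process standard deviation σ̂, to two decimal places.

1.85

R̄ = (3.4 + 3.3 + 2.2 + 2.9 + 3.1 + 3.9) / 6 = 3.1333
σ̂ = R̄ / d₂ = 3.1333 / 1.693 = 1.8508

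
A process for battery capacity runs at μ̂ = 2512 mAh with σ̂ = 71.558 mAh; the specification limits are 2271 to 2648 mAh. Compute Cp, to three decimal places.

0.878

Cp = (USL − LSL) / (6σ̂) = (2648 − 2271) / (6 × 71.558) = 377.0000 / 429.3480 = 0.8781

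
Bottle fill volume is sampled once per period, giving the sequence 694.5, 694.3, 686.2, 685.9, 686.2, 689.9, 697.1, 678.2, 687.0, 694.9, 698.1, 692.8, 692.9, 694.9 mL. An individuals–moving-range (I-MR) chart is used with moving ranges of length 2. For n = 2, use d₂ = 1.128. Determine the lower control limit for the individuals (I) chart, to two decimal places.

677.42

X̄ = (694.5 + 694.3 + 686.2 + 685.9 + 686.2 + 689.9 + 697.1 + 678.2 + 687.0 + 694.9 + 698.1 + 692.8 + 692.9 + 694.9) / 14 = 690.9214
Moving ranges: 0.2, 8.1, 0.3, 0.3, 3.7, 7.2, 18.9, 8.8, 7.9, 3.2, 5.3, 0.1, 2.0; M̄R̄ = 66.0000 / 13 = 5.0769
LCL = X̄ − 3·M̄R̄/d₂ = 690.9214 − 3 × 5.0769 / 1.128 = 677.4190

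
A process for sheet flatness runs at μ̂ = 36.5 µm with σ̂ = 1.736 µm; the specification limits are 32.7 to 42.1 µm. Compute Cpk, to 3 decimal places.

Cpu = (USL − μ̂) / (3σ̂) = (42.1 − 36.5) / (3 × 1.736) = 1.0753; Cpl = (μ̂ − LSL) / (3σ̂) = (36.5 − 32.7) / (3 × 1.736) = 0.7296; Cpk = min(Cpu, Cpl) = 0.7296

0.730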